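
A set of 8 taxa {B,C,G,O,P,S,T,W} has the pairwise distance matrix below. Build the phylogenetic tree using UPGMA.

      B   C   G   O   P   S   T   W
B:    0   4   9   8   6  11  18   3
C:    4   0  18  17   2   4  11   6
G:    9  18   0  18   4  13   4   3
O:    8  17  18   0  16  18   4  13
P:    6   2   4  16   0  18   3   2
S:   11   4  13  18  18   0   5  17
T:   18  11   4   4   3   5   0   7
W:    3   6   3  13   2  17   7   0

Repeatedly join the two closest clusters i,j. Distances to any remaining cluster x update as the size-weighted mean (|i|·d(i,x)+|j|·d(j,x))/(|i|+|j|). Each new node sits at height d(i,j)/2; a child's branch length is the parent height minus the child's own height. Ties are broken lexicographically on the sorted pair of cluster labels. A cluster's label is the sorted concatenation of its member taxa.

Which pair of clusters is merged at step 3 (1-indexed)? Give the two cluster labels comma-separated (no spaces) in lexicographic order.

iteration 1: select C,P (d=2); attach at lengths (1, 1); label the merged cluster CP
  updated: d(B,CP)=5, d(CP,G)=11, d(CP,O)=33/2, d(CP,S)=11, d(CP,T)=7, d(CP,W)=4
iteration 2: select B,W (d=3); attach at lengths (3/2, 3/2); label the merged cluster BW
  updated: d(BW,CP)=9/2, d(BW,G)=6, d(BW,O)=21/2, d(BW,S)=14, d(BW,T)=25/2
iteration 3: select G,T (d=4); attach at lengths (2, 2); label the merged cluster GT
  updated: d(BW,GT)=37/4, d(CP,GT)=9, d(GT,O)=11, d(GT,S)=9
iteration 4: select BW,CP (d=9/2); attach at lengths (3/4, 5/4); label the merged cluster BCPW
  updated: d(BCPW,GT)=73/8, d(BCPW,O)=27/2, d(BCPW,S)=25/2
iteration 5: select GT,S (d=9); attach at lengths (5/2, 9/2); label the merged cluster GST
  updated: d(BCPW,GST)=41/4, d(GST,O)=40/3
iteration 6: select BCPW,GST (d=41/4); attach at lengths (23/8, 5/8); label the merged cluster BCGPSTW
  updated: d(BCGPSTW,O)=94/7
iteration 7: select BCGPSTW,O (d=94/7); attach at lengths (89/56, 47/7); label the merged cluster BCGOPSTW
final tree: ((((B:3/2,W:3/2):3/4,(C:1,P:1):5/4):23/8,((G:2,T:2):5/2,S:9/2):5/8):89/56,O:47/7)
total length: 1669/56

G,T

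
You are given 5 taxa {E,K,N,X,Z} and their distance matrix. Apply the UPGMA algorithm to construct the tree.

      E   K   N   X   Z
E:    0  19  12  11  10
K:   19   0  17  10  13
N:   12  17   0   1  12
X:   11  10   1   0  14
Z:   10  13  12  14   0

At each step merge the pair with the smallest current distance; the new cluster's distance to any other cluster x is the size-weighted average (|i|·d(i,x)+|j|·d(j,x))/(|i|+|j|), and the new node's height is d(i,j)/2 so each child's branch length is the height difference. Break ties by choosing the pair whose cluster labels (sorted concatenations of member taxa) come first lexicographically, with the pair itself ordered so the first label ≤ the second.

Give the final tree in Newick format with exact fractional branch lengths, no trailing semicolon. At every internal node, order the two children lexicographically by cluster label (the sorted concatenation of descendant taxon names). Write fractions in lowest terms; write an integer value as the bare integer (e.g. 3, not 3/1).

step 1: merge (N,X) at d=1; branch lengths N→1/2, X→1/2; new cluster NX
  updated: d(E,NX)=23/2, d(K,NX)=27/2, d(NX,Z)=13
step 2: merge (E,Z) at d=10; branch lengths E→5, Z→5; new cluster EZ
  updated: d(EZ,K)=16, d(EZ,NX)=49/4
step 3: merge (EZ,NX) at d=49/4; branch lengths EZ→9/8, NX→45/8; new cluster ENXZ
  updated: d(ENXZ,K)=59/4
step 4: merge (ENXZ,K) at d=59/4; branch lengths ENXZ→5/4, K→59/8; new cluster EKNXZ
final tree: (((E:5,Z:5):9/8,(N:1/2,X:1/2):45/8):5/4,K:59/8)
total length: 211/8

(((E:5,Z:5):9/8,(N:1/2,X:1/2):45/8):5/4,K:59/8)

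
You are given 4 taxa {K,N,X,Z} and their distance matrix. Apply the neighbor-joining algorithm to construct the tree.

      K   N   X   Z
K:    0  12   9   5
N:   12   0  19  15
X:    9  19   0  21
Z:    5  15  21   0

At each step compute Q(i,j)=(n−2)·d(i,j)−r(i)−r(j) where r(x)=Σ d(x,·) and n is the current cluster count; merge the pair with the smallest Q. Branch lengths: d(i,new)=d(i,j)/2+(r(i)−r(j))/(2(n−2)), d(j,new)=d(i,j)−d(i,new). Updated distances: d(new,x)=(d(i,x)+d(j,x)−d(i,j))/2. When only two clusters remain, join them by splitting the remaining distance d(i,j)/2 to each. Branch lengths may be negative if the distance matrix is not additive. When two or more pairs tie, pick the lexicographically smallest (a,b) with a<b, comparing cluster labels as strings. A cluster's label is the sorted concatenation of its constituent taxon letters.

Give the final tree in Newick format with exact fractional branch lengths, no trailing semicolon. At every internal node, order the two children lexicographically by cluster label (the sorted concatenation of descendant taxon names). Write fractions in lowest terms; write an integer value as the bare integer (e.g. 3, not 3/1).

(((K:-5/4,X:41/4):9/4,N:35/4):25/8,Z:25/8)

step 1: merge (K,X) at d=9, Q=-57; branch lengths K→-5/4, X→41/4; new cluster KX
  updated: d(KX,N)=11, d(KX,Z)=17/2
step 2: merge (KX,N) at d=11, Q=-69/2; branch lengths KX→9/4, N→35/4; new cluster KNX
  updated: d(KNX,Z)=25/4
step 3: merge (KNX,Z) at d=25/4; branch lengths KNX→25/8, Z→25/8; new cluster KNXZ
final tree: (((K:-5/4,X:41/4):9/4,N:35/4):25/8,Z:25/8)
total length: 105/4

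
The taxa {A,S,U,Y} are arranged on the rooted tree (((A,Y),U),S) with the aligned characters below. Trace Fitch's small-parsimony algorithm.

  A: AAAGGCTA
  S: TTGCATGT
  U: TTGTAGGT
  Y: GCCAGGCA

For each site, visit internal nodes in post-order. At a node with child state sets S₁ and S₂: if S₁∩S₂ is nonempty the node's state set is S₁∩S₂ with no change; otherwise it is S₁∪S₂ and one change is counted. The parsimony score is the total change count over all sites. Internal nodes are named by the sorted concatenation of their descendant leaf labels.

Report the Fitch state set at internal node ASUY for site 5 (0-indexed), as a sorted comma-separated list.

[col 0] AY: children A:{A}, Y:{G} ∪→ {A,G}; cost 1
[col 0] AUY: children AY:{A,G}, U:{T} ∪→ {A,G,T}; cost 1
[col 0] ASUY: children AUY:{A,G,T}, S:{T} ∩→ {T}; cost 0
[col 1] AY: children A:{A}, Y:{C} ∪→ {A,C}; cost 1
[col 1] AUY: children AY:{A,C}, U:{T} ∪→ {A,C,T}; cost 1
[col 1] ASUY: children AUY:{A,C,T}, S:{T} ∩→ {T}; cost 0
[col 2] AY: children A:{A}, Y:{C} ∪→ {A,C}; cost 1
[col 2] AUY: children AY:{A,C}, U:{G} ∪→ {A,C,G}; cost 1
[col 2] ASUY: children AUY:{A,C,G}, S:{G} ∩→ {G}; cost 0
[col 3] AY: children A:{G}, Y:{A} ∪→ {A,G}; cost 1
[col 3] AUY: children AY:{A,G}, U:{T} ∪→ {A,G,T}; cost 1
[col 3] ASUY: children AUY:{A,G,T}, S:{C} ∪→ {A,C,G,T}; cost 1
[col 4] AY: children A:{G}, Y:{G} ∩→ {G}; cost 0
[col 4] AUY: children AY:{G}, U:{A} ∪→ {A,G}; cost 1
[col 4] ASUY: children AUY:{A,G}, S:{A} ∩→ {A}; cost 0
[col 5] AY: children A:{C}, Y:{G} ∪→ {C,G}; cost 1
[col 5] AUY: children AY:{C,G}, U:{G} ∩→ {G}; cost 0
[col 5] ASUY: children AUY:{G}, S:{T} ∪→ {G,T}; cost 1
[col 6] AY: children A:{T}, Y:{C} ∪→ {C,T}; cost 1
[col 6] AUY: children AY:{C,T}, U:{G} ∪→ {C,G,T}; cost 1
[col 6] ASUY: children AUY:{C,G,T}, S:{G} ∩→ {G}; cost 0
[col 7] AY: children A:{A}, Y:{A} ∩→ {A}; cost 0
[col 7] AUY: children AY:{A}, U:{T} ∪→ {A,T}; cost 1
[col 7] ASUY: children AUY:{A,T}, S:{T} ∩→ {T}; cost 0
per-site changes: [2, 2, 2, 3, 1, 2, 2, 1]; total = 15

G,T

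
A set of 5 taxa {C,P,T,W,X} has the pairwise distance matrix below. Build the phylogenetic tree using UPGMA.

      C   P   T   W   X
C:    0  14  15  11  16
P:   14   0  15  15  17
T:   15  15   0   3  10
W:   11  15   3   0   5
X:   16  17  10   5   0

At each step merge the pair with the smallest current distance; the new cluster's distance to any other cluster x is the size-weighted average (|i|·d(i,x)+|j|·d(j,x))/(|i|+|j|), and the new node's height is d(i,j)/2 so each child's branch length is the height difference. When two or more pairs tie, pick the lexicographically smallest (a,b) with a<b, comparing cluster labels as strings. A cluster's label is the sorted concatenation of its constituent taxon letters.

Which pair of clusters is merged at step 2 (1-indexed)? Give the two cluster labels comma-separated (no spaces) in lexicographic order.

step 1: merge (T,W) at d=3; branch lengths T→3/2, W→3/2; new cluster TW
  updated: d(C,TW)=13, d(P,TW)=15, d(TW,X)=15/2
step 2: merge (TW,X) at d=15/2; branch lengths TW→9/4, X→15/4; new cluster TWX
  updated: d(C,TWX)=14, d(P,TWX)=47/3
step 3: merge (C,P) at d=14; branch lengths C→7, P→7; new cluster CP
  updated: d(CP,TWX)=89/6
step 4: merge (CP,TWX) at d=89/6; branch lengths CP→5/12, TWX→11/3; new cluster CPTWX
final tree: ((C:7,P:7):5/12,((T:3/2,W:3/2):9/4,X:15/4):11/3)
total length: 325/12

TW,X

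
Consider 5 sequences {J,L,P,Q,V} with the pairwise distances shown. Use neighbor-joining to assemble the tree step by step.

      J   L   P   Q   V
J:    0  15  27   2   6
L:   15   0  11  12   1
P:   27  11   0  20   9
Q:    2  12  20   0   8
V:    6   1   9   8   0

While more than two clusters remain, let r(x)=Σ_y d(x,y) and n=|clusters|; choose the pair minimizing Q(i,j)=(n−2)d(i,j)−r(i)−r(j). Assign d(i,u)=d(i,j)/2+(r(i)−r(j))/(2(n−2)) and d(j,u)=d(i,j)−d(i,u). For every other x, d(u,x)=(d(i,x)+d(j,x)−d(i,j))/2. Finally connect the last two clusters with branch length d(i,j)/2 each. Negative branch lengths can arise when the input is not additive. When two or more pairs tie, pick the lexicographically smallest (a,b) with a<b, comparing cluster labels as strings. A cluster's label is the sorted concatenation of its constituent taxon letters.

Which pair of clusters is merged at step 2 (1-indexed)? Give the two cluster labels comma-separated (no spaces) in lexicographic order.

iteration 1: select J,Q (d=2, Q=-86); attach at lengths (7/3, -1/3); label the merged cluster JQ
  updated: d(JQ,L)=25/2, d(JQ,P)=45/2, d(JQ,V)=6
iteration 2: select JQ,V (d=6, Q=-45); attach at lengths (37/4, -13/4); label the merged cluster JQV
  updated: d(JQV,L)=15/4, d(JQV,P)=51/4
iteration 3: select JQV,L (d=15/4, Q=-55/2); attach at lengths (11/4, 1); label the merged cluster JLQV
  updated: d(JLQV,P)=10
iteration 4: select JLQV,P (d=10); attach at lengths (5, 5); label the merged cluster JLPQV
final tree: ((((J:7/3,Q:-1/3):37/4,V:-13/4):11/4,L:1):5,P:5)
total length: 87/4

JQ,V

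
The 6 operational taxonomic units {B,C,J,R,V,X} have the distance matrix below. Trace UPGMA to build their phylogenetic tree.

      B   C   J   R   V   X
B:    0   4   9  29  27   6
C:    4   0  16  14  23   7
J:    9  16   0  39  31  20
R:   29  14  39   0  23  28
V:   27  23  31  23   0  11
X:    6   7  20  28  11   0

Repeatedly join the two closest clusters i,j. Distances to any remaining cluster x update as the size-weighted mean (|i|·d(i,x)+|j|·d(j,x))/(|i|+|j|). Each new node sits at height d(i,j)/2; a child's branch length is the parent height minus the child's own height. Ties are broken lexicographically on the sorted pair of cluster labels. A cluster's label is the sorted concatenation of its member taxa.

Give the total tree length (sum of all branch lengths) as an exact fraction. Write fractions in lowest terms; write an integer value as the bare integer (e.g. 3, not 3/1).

1017/20

iteration 1: select B,C (d=4); attach at lengths (2, 2); label the merged cluster BC
  updated: d(BC,J)=25/2, d(BC,R)=43/2, d(BC,V)=25, d(BC,X)=13/2
iteration 2: select BC,X (d=13/2); attach at lengths (5/4, 13/4); label the merged cluster BCX
  updated: d(BCX,J)=15, d(BCX,R)=71/3, d(BCX,V)=61/3
iteration 3: select BCX,J (d=15); attach at lengths (17/4, 15/2); label the merged cluster BCJX
  updated: d(BCJX,R)=55/2, d(BCJX,V)=23
iteration 4: select BCJX,V (d=23); attach at lengths (4, 23/2); label the merged cluster BCJVX
  updated: d(BCJVX,R)=133/5
iteration 5: select BCJVX,R (d=133/5); attach at lengths (9/5, 133/10); label the merged cluster BCJRVX
final tree: (((((B:2,C:2):5/4,X:13/4):17/4,J:15/2):4,V:23/2):9/5,R:133/10)
total length: 1017/20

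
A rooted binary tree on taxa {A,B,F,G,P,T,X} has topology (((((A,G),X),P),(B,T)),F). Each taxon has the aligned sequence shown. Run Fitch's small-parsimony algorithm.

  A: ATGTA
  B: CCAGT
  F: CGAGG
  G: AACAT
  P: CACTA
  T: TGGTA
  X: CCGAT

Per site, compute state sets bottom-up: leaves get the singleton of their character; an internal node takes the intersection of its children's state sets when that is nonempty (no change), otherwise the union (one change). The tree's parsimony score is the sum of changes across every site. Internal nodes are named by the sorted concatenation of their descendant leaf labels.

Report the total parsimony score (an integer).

AG@0: {A} ∩ {A} = {A} (intersection, +0)
AGX@0: {A} ∪ {C} = {A,C} (union, +1)
AGPX@0: {A,C} ∩ {C} = {C} (intersection, +0)
BT@0: {C} ∪ {T} = {C,T} (union, +1)
ABGPTX@0: {C} ∩ {C,T} = {C} (intersection, +0)
ABFGPTX@0: {C} ∩ {C} = {C} (intersection, +0)
AG@1: {T} ∪ {A} = {A,T} (union, +1)
AGX@1: {A,T} ∪ {C} = {A,C,T} (union, +1)
AGPX@1: {A,C,T} ∩ {A} = {A} (intersection, +0)
BT@1: {C} ∪ {G} = {C,G} (union, +1)
ABGPTX@1: {A} ∪ {C,G} = {A,C,G} (union, +1)
ABFGPTX@1: {A,C,G} ∩ {G} = {G} (intersection, +0)
AG@2: {G} ∪ {C} = {C,G} (union, +1)
AGX@2: {C,G} ∩ {G} = {G} (intersection, +0)
AGPX@2: {G} ∪ {C} = {C,G} (union, +1)
BT@2: {A} ∪ {G} = {A,G} (union, +1)
ABGPTX@2: {C,G} ∩ {A,G} = {G} (intersection, +0)
ABFGPTX@2: {G} ∪ {A} = {A,G} (union, +1)
AG@3: {T} ∪ {A} = {A,T} (union, +1)
AGX@3: {A,T} ∩ {A} = {A} (intersection, +0)
AGPX@3: {A} ∪ {T} = {A,T} (union, +1)
BT@3: {G} ∪ {T} = {G,T} (union, +1)
ABGPTX@3: {A,T} ∩ {G,T} = {T} (intersection, +0)
ABFGPTX@3: {T} ∪ {G} = {G,T} (union, +1)
AG@4: {A} ∪ {T} = {A,T} (union, +1)
AGX@4: {A,T} ∩ {T} = {T} (intersection, +0)
AGPX@4: {T} ∪ {A} = {A,T} (union, +1)
BT@4: {T} ∪ {A} = {A,T} (union, +1)
ABGPTX@4: {A,T} ∩ {A,T} = {A,T} (intersection, +0)
ABFGPTX@4: {A,T} ∪ {G} = {A,G,T} (union, +1)
per-site changes: [2, 4, 4, 4, 4]; total = 18

18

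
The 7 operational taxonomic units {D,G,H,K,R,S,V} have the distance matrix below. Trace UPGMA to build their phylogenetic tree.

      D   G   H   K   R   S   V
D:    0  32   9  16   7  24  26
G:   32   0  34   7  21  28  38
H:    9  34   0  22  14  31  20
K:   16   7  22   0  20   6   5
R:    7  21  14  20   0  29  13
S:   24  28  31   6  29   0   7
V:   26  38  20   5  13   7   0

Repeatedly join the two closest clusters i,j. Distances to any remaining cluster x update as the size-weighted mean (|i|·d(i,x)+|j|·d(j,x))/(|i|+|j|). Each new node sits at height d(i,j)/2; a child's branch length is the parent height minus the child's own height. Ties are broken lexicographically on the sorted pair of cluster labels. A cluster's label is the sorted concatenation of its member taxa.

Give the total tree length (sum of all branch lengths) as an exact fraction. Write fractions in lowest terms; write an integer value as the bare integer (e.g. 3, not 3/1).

iteration 1: select K,V (d=5); attach at lengths (5/2, 5/2); label the merged cluster KV
  updated: d(D,KV)=21, d(G,KV)=45/2, d(H,KV)=21, d(KV,R)=33/2, d(KV,S)=13/2
iteration 2: select KV,S (d=13/2); attach at lengths (3/4, 13/4); label the merged cluster KSV
  updated: d(D,KSV)=22, d(G,KSV)=73/3, d(H,KSV)=73/3, d(KSV,R)=62/3
iteration 3: select D,R (d=7); attach at lengths (7/2, 7/2); label the merged cluster DR
  updated: d(DR,G)=53/2, d(DR,H)=23/2, d(DR,KSV)=64/3
iteration 4: select DR,H (d=23/2); attach at lengths (9/4, 23/4); label the merged cluster DHR
  updated: d(DHR,G)=29, d(DHR,KSV)=67/3
iteration 5: select DHR,KSV (d=67/3); attach at lengths (65/12, 95/12); label the merged cluster DHKRSV
  updated: d(DHKRSV,G)=80/3
iteration 6: select DHKRSV,G (d=80/3); attach at lengths (13/6, 40/3); label the merged cluster DGHKRSV
final tree: ((((D:7/2,R:7/2):9/4,H:23/4):65/12,((K:5/2,V:5/2):3/4,S:13/4):95/12):13/6,G:40/3)
total length: 317/6

317/6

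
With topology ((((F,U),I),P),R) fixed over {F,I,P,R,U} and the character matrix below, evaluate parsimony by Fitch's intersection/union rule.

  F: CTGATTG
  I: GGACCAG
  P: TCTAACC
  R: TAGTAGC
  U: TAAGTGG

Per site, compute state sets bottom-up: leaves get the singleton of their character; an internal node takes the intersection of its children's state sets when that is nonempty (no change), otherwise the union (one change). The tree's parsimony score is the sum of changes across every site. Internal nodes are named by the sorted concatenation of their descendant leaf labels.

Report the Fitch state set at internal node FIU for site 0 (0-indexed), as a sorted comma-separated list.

C,G,T

site 0, node FU: F={C} ∪ U={T} → {C,T} (+1)
site 0, node FIU: FU={C,T} ∪ I={G} → {C,G,T} (+1)
site 0, node FIPU: FIU={C,G,T} ∩ P={T} → {T} (+0)
site 0, node FIPRU: FIPU={T} ∩ R={T} → {T} (+0)
site 1, node FU: F={T} ∪ U={A} → {A,T} (+1)
site 1, node FIU: FU={A,T} ∪ I={G} → {A,G,T} (+1)
site 1, node FIPU: FIU={A,G,T} ∪ P={C} → {A,C,G,T} (+1)
site 1, node FIPRU: FIPU={A,C,G,T} ∩ R={A} → {A} (+0)
site 2, node FU: F={G} ∪ U={A} → {A,G} (+1)
site 2, node FIU: FU={A,G} ∩ I={A} → {A} (+0)
site 2, node FIPU: FIU={A} ∪ P={T} → {A,T} (+1)
site 2, node FIPRU: FIPU={A,T} ∪ R={G} → {A,G,T} (+1)
site 3, node FU: F={A} ∪ U={G} → {A,G} (+1)
site 3, node FIU: FU={A,G} ∪ I={C} → {A,C,G} (+1)
site 3, node FIPU: FIU={A,C,G} ∩ P={A} → {A} (+0)
site 3, node FIPRU: FIPU={A} ∪ R={T} → {A,T} (+1)
site 4, node FU: F={T} ∩ U={T} → {T} (+0)
site 4, node FIU: FU={T} ∪ I={C} → {C,T} (+1)
site 4, node FIPU: FIU={C,T} ∪ P={A} → {A,C,T} (+1)
site 4, node FIPRU: FIPU={A,C,T} ∩ R={A} → {A} (+0)
site 5, node FU: F={T} ∪ U={G} → {G,T} (+1)
site 5, node FIU: FU={G,T} ∪ I={A} → {A,G,T} (+1)
site 5, node FIPU: FIU={A,G,T} ∪ P={C} → {A,C,G,T} (+1)
site 5, node FIPRU: FIPU={A,C,G,T} ∩ R={G} → {G} (+0)
site 6, node FU: F={G} ∩ U={G} → {G} (+0)
site 6, node FIU: FU={G} ∩ I={G} → {G} (+0)
site 6, node FIPU: FIU={G} ∪ P={C} → {C,G} (+1)
site 6, node FIPRU: FIPU={C,G} ∩ R={C} → {C} (+0)
per-site changes: [2, 3, 3, 3, 2, 3, 1]; total = 17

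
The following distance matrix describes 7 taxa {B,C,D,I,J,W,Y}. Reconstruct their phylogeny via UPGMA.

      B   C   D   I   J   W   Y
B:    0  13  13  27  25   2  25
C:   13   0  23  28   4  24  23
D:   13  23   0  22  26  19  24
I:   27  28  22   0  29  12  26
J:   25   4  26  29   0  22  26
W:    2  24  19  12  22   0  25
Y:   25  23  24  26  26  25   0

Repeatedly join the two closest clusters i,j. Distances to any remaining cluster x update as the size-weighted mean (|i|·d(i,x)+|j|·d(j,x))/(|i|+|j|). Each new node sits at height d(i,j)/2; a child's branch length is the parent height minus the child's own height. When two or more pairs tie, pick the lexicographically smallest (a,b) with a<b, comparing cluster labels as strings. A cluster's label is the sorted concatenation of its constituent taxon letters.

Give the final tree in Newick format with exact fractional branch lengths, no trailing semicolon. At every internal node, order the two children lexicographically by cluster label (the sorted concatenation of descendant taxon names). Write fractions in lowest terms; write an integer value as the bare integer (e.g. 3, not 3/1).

iteration 1: select B,W (d=2); attach at lengths (1, 1); label the merged cluster BW
  updated: d(BW,C)=37/2, d(BW,D)=16, d(BW,I)=39/2, d(BW,J)=47/2, d(BW,Y)=25
iteration 2: select C,J (d=4); attach at lengths (2, 2); label the merged cluster CJ
  updated: d(BW,CJ)=21, d(CJ,D)=49/2, d(CJ,I)=57/2, d(CJ,Y)=49/2
iteration 3: select BW,D (d=16); attach at lengths (7, 8); label the merged cluster BDW
  updated: d(BDW,CJ)=133/6, d(BDW,I)=61/3, d(BDW,Y)=74/3
iteration 4: select BDW,I (d=61/3); attach at lengths (13/6, 61/6); label the merged cluster BDIW
  updated: d(BDIW,CJ)=95/4, d(BDIW,Y)=25
iteration 5: select BDIW,CJ (d=95/4); attach at lengths (41/24, 79/8); label the merged cluster BCDIJW
  updated: d(BCDIJW,Y)=149/6
iteration 6: select BCDIJW,Y (d=149/6); attach at lengths (13/24, 149/12); label the merged cluster BCDIJWY
final tree: (((((B:1,W:1):7,D:8):13/6,I:61/6):41/24,(C:2,J:2):79/8):13/24,Y:149/12)
total length: 463/8

(((((B:1,W:1):7,D:8):13/6,I:61/6):41/24,(C:2,J:2):79/8):13/24,Y:149/12)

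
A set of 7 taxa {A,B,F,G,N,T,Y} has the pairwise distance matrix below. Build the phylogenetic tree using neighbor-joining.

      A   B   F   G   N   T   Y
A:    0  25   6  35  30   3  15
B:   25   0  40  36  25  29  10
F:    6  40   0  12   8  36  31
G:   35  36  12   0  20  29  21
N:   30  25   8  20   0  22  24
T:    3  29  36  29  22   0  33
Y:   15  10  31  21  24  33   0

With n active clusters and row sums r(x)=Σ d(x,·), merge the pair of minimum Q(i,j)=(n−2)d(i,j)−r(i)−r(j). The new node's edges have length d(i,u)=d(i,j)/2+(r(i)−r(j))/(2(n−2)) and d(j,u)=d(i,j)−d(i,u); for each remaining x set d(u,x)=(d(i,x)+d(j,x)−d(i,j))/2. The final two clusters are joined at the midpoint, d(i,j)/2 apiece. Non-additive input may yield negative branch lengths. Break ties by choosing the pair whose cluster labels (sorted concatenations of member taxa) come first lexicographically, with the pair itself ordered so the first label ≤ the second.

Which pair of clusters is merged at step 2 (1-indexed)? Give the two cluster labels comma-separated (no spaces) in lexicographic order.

B,Y

iteration 1: select A,T (d=3, Q=-251); attach at lengths (-23/10, 53/10); label the merged cluster AT
  updated: d(AT,B)=51/2, d(AT,F)=39/2, d(AT,G)=61/2, d(AT,N)=49/2, d(AT,Y)=45/2
iteration 2: select B,Y (d=10, Q=-205); attach at lengths (17/2, 3/2); label the merged cluster BY
  updated: d(AT,BY)=19, d(BY,F)=61/2, d(BY,G)=47/2, d(BY,N)=39/2
iteration 3: select AT,BY (d=19, Q=-129); attach at lengths (29/3, 28/3); label the merged cluster ABTY
  updated: d(ABTY,F)=31/2, d(ABTY,G)=35/2, d(ABTY,N)=25/2
iteration 4: select ABTY,N (d=25/2, Q=-61); attach at lengths (15/2, 5); label the merged cluster ABNTY
  updated: d(ABNTY,F)=11/2, d(ABNTY,G)=25/2
iteration 5: select ABNTY,F (d=11/2, Q=-30); attach at lengths (3, 5/2); label the merged cluster ABFNTY
  updated: d(ABFNTY,G)=19/2
iteration 6: select ABFNTY,G (d=19/2); attach at lengths (19/4, 19/4); label the merged cluster ABFGNTY
final tree: (((((A:-23/10,T:53/10):29/3,(B:17/2,Y:3/2):28/3):15/2,N:5):3,F:5/2):19/4,G:19/4)
total length: 119/2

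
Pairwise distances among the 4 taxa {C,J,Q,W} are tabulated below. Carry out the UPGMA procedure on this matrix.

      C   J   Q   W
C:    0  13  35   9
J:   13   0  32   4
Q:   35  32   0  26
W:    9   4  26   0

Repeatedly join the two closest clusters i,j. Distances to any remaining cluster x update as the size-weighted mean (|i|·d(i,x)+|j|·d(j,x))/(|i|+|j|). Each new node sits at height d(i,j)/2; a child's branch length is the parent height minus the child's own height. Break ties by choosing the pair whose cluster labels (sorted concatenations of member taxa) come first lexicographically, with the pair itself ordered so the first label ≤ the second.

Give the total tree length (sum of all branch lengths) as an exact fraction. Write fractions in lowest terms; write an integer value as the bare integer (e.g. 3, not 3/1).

step 1: merge (J,W) at d=4; branch lengths J→2, W→2; new cluster JW
  updated: d(C,JW)=11, d(JW,Q)=29
step 2: merge (C,JW) at d=11; branch lengths C→11/2, JW→7/2; new cluster CJW
  updated: d(CJW,Q)=31
step 3: merge (CJW,Q) at d=31; branch lengths CJW→10, Q→31/2; new cluster CJQW
final tree: ((C:11/2,(J:2,W:2):7/2):10,Q:31/2)
total length: 77/2

77/2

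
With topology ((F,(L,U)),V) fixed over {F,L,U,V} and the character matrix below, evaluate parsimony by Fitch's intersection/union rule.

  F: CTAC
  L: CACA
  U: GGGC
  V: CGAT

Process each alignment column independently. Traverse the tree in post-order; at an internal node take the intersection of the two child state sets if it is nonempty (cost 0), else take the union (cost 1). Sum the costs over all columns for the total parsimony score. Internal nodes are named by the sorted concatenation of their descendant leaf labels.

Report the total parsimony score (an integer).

LU@0: {C} ∪ {G} = {C,G} (union, +1)
FLU@0: {C} ∩ {C,G} = {C} (intersection, +0)
FLUV@0: {C} ∩ {C} = {C} (intersection, +0)
LU@1: {A} ∪ {G} = {A,G} (union, +1)
FLU@1: {T} ∪ {A,G} = {A,G,T} (union, +1)
FLUV@1: {A,G,T} ∩ {G} = {G} (intersection, +0)
LU@2: {C} ∪ {G} = {C,G} (union, +1)
FLU@2: {A} ∪ {C,G} = {A,C,G} (union, +1)
FLUV@2: {A,C,G} ∩ {A} = {A} (intersection, +0)
LU@3: {A} ∪ {C} = {A,C} (union, +1)
FLU@3: {C} ∩ {A,C} = {C} (intersection, +0)
FLUV@3: {C} ∪ {T} = {C,T} (union, +1)
per-site changes: [1, 2, 2, 2]; total = 7

7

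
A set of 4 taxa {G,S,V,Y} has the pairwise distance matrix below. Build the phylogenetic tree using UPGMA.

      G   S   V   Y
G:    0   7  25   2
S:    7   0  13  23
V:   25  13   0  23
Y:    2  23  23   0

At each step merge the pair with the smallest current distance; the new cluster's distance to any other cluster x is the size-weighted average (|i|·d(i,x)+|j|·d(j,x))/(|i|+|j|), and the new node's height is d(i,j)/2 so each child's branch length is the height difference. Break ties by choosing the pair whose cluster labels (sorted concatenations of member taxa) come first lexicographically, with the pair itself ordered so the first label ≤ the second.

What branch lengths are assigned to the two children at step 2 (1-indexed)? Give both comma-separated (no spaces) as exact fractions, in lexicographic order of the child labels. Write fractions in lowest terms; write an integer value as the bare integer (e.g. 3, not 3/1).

13/2,13/2

1. join G+Y (d=2) ⇒ GY; edges |G|=1, |Y|=1
  updated: d(GY,S)=15, d(GY,V)=24
2. join S+V (d=13) ⇒ SV; edges |S|=13/2, |V|=13/2
  updated: d(GY,SV)=39/2
3. join GY+SV (d=39/2) ⇒ GSVY; edges |GY|=35/4, |SV|=13/4
final tree: ((G:1,Y:1):35/4,(S:13/2,V:13/2):13/4)
total length: 27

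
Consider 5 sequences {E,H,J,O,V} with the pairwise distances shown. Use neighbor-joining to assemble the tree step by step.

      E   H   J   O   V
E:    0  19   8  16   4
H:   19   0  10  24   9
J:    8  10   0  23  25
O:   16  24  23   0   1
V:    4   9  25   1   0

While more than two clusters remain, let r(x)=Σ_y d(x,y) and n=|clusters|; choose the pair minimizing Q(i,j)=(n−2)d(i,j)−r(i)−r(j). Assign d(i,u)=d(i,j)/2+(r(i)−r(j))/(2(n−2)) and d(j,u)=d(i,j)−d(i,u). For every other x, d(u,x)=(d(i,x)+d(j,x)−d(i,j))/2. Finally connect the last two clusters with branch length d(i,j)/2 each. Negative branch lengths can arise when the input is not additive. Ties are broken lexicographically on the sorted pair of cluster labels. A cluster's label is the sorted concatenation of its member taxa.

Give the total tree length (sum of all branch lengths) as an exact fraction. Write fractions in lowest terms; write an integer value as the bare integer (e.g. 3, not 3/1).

1. join O+V (d=1, Q=-100) ⇒ OV; edges |O|=14/3, |V|=-11/3
  updated: d(E,OV)=19/2, d(H,OV)=16, d(J,OV)=47/2
2. join E+OV (d=19/2, Q=-133/2) ⇒ EOV; edges |E|=13/8, |OV|=63/8
  updated: d(EOV,H)=51/4, d(EOV,J)=11
3. join EOV+H (d=51/4, Q=-135/4) ⇒ EHOV; edges |EOV|=55/8, |H|=47/8
  updated: d(EHOV,J)=33/8
4. join EHOV+J (d=33/8) ⇒ EHJOV; edges |EHOV|=33/16, |J|=33/16
final tree: (((E:13/8,(O:14/3,V:-11/3):63/8):55/8,H:47/8):33/16,J:33/16)
total length: 219/8

219/8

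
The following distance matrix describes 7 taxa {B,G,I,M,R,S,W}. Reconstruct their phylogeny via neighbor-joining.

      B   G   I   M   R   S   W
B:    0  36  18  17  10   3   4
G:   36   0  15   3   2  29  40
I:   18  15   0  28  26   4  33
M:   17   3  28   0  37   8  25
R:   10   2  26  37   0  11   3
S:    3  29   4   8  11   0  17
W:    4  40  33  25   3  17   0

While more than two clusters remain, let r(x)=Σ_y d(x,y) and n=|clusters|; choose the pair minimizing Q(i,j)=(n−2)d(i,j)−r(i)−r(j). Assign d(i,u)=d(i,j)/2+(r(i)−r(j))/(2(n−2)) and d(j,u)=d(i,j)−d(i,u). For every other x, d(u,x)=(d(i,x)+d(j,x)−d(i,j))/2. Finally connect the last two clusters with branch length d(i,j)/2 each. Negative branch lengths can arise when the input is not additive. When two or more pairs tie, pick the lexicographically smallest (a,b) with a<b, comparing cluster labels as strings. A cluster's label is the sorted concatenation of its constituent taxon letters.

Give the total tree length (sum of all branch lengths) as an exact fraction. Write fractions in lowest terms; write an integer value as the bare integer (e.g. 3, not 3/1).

iteration 1: select G,M (d=3, Q=-228); attach at lengths (11/5, 4/5); label the merged cluster GM
  updated: d(B,GM)=25, d(GM,I)=20, d(GM,R)=18, d(GM,S)=17, d(GM,W)=31
iteration 2: select R,W (d=3, Q=-144); attach at lengths (-1, 4); label the merged cluster RW
  updated: d(B,RW)=11/2, d(GM,RW)=23, d(I,RW)=28, d(RW,S)=25/2
iteration 3: select B,RW (d=11/2, Q=-104); attach at lengths (-1/6, 17/3); label the merged cluster BRW
  updated: d(BRW,GM)=85/4, d(BRW,I)=81/4, d(BRW,S)=5
iteration 4: select BRW,S (d=5, Q=-125/2); attach at lengths (61/8, -21/8); label the merged cluster BRSW
  updated: d(BRSW,GM)=133/8, d(BRSW,I)=77/8
iteration 5: select BRSW,GM (d=133/8, Q=-185/4); attach at lengths (25/8, 27/2); label the merged cluster BGMRSW
  updated: d(BGMRSW,I)=13/2
iteration 6: select BGMRSW,I (d=13/2); attach at lengths (13/4, 13/4); label the merged cluster BGIMRSW
final tree: ((((B:-1/6,(R:-1,W:4):17/3):61/8,S:-21/8):25/8,(G:11/5,M:4/5):27/2):13/4,I:13/4)
total length: 317/8

317/8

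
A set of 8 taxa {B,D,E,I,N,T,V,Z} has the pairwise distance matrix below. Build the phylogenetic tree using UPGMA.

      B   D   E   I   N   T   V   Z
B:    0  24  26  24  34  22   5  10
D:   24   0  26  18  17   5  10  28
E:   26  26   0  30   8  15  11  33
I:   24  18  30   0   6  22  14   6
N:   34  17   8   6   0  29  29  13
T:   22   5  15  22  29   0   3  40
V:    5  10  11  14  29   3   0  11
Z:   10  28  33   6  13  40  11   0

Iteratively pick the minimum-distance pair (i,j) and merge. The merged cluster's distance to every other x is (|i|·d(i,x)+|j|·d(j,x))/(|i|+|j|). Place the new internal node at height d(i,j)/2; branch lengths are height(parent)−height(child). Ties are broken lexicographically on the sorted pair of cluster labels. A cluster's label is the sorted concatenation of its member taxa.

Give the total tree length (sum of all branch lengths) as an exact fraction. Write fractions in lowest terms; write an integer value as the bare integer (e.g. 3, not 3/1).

3263/60

step 1: merge (T,V) at d=3; branch lengths T→3/2, V→3/2; new cluster TV
  updated: d(B,TV)=27/2, d(D,TV)=15/2, d(E,TV)=13, d(I,TV)=18, d(N,TV)=29, d(TV,Z)=51/2
step 2: merge (I,N) at d=6; branch lengths I→3, N→3; new cluster IN
  updated: d(B,IN)=29, d(D,IN)=35/2, d(E,IN)=19, d(IN,TV)=47/2, d(IN,Z)=19/2
step 3: merge (D,TV) at d=15/2; branch lengths D→15/4, TV→9/4; new cluster DTV
  updated: d(B,DTV)=17, d(DTV,E)=52/3, d(DTV,IN)=43/2, d(DTV,Z)=79/3
step 4: merge (IN,Z) at d=19/2; branch lengths IN→7/4, Z→19/4; new cluster INZ
  updated: d(B,INZ)=68/3, d(DTV,INZ)=208/9, d(E,INZ)=71/3
step 5: merge (B,DTV) at d=17; branch lengths B→17/2, DTV→19/4; new cluster BDTV
  updated: d(BDTV,E)=39/2, d(BDTV,INZ)=23
step 6: merge (BDTV,E) at d=39/2; branch lengths BDTV→5/4, E→39/4; new cluster BDETV
  updated: d(BDETV,INZ)=347/15
step 7: merge (BDETV,INZ) at d=347/15; branch lengths BDETV→109/60, INZ→409/60; new cluster BDEINTVZ
final tree: (((B:17/2,(D:15/4,(T:3/2,V:3/2):9/4):19/4):5/4,E:39/4):109/60,((I:3,N:3):7/4,Z:19/4):409/60)
total length: 3263/60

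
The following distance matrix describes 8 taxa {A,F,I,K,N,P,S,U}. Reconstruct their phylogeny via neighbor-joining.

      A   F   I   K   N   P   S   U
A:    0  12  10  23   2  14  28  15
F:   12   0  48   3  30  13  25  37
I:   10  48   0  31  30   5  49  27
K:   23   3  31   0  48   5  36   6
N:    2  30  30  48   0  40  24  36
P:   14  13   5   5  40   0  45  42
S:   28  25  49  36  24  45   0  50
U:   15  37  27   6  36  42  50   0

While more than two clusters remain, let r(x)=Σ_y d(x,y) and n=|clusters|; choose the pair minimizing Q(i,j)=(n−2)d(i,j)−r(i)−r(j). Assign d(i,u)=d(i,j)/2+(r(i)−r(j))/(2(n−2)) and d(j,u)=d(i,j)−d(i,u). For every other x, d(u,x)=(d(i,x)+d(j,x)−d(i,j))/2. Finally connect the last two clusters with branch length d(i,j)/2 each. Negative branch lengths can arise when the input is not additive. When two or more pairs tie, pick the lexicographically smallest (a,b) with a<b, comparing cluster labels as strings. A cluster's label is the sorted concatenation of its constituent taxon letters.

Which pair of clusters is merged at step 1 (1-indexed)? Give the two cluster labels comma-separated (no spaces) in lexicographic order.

I,P

iteration 1: select I,P (d=5, Q=-334); attach at lengths (11/2, -1/2); label the merged cluster IP
  updated: d(A,IP)=19/2, d(F,IP)=28, d(IP,K)=31/2, d(IP,N)=65/2, d(IP,S)=89/2, d(IP,U)=32
iteration 2: select K,U (d=6, Q=-555/2); attach at lengths (-29/20, 149/20); label the merged cluster KU
  updated: d(A,KU)=16, d(F,KU)=17, d(IP,KU)=83/4, d(KU,N)=39, d(KU,S)=40
iteration 3: select N,S (d=24, Q=-193); attach at lengths (31/4, 65/4); label the merged cluster NS
  updated: d(A,NS)=3, d(F,NS)=31/2, d(IP,NS)=53/2, d(KU,NS)=55/2
iteration 4: select A,NS (d=3, Q=-104); attach at lengths (-23/6, 41/6); label the merged cluster ANS
  updated: d(ANS,F)=49/4, d(ANS,IP)=33/2, d(ANS,KU)=81/4
iteration 5: select ANS,F (d=49/4, Q=-327/4); attach at lengths (65/16, 131/16); label the merged cluster AFNS
  updated: d(AFNS,IP)=129/8, d(AFNS,KU)=25/2
iteration 6: select AFNS,IP (d=129/8, Q=-395/8); attach at lengths (63/16, 195/16); label the merged cluster AFINPS
  updated: d(AFINPS,KU)=137/16
iteration 7: select AFINPS,KU (d=137/16); attach at lengths (137/32, 137/32); label the merged cluster AFIKNPSU
final tree: ((((A:-23/6,(N:31/4,S:65/4):41/6):65/16,F:131/16):63/16,(I:11/2,P:-1/2):195/16):137/32,(K:-29/20,U:149/20):137/32)
total length: 1199/16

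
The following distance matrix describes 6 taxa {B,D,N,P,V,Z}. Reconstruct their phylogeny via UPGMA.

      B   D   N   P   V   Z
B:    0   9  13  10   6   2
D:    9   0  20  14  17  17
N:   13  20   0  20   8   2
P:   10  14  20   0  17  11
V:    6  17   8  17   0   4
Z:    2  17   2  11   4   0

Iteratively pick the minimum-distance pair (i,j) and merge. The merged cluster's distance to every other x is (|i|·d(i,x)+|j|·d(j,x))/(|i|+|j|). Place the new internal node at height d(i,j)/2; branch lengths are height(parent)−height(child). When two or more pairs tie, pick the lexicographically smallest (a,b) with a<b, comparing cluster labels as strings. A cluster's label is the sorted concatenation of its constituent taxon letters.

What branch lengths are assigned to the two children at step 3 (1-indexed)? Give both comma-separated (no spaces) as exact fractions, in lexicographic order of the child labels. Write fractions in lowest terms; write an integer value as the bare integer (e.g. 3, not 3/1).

4/3,23/6

iteration 1: select B,Z (d=2); attach at lengths (1, 1); label the merged cluster BZ
  updated: d(BZ,D)=13, d(BZ,N)=15/2, d(BZ,P)=21/2, d(BZ,V)=5
iteration 2: select BZ,V (d=5); attach at lengths (3/2, 5/2); label the merged cluster BVZ
  updated: d(BVZ,D)=43/3, d(BVZ,N)=23/3, d(BVZ,P)=38/3
iteration 3: select BVZ,N (d=23/3); attach at lengths (4/3, 23/6); label the merged cluster BNVZ
  updated: d(BNVZ,D)=63/4, d(BNVZ,P)=29/2
iteration 4: select D,P (d=14); attach at lengths (7, 7); label the merged cluster DP
  updated: d(BNVZ,DP)=121/8
iteration 5: select BNVZ,DP (d=121/8); attach at lengths (179/48, 9/16); label the merged cluster BDNPVZ
final tree: ((((B:1,Z:1):3/2,V:5/2):4/3,N:23/6):179/48,(D:7,P:7):9/16)
total length: 707/24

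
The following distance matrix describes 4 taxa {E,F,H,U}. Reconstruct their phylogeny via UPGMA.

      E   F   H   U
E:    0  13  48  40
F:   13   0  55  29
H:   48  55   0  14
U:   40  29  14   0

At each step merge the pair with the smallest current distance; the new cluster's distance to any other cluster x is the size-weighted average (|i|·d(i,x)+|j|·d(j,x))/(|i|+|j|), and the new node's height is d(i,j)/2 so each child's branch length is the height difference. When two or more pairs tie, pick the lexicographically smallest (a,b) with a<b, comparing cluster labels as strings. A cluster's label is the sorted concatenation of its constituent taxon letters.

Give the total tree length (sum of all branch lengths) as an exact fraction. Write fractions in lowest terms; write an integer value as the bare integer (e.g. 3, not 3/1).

1. join E+F (d=13) ⇒ EF; edges |E|=13/2, |F|=13/2
  updated: d(EF,H)=103/2, d(EF,U)=69/2
2. join H+U (d=14) ⇒ HU; edges |H|=7, |U|=7
  updated: d(EF,HU)=43
3. join EF+HU (d=43) ⇒ EFHU; edges |EF|=15, |HU|=29/2
final tree: ((E:13/2,F:13/2):15,(H:7,U:7):29/2)
total length: 113/2

113/2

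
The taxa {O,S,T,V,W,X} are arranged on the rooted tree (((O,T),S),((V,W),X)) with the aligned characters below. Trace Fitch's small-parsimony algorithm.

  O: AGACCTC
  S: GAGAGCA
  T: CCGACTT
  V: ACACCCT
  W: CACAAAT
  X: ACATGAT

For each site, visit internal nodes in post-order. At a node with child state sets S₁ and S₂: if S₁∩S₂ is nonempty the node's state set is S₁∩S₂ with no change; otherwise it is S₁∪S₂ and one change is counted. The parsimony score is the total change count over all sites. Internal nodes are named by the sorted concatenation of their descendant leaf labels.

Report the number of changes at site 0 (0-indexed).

OT@0: {A} ∪ {C} = {A,C} (union, +1)
OST@0: {A,C} ∪ {G} = {A,C,G} (union, +1)
VW@0: {A} ∪ {C} = {A,C} (union, +1)
VWX@0: {A,C} ∩ {A} = {A} (intersection, +0)
OSTVWX@0: {A,C,G} ∩ {A} = {A} (intersection, +0)
OT@1: {G} ∪ {C} = {C,G} (union, +1)
OST@1: {C,G} ∪ {A} = {A,C,G} (union, +1)
VW@1: {C} ∪ {A} = {A,C} (union, +1)
VWX@1: {A,C} ∩ {C} = {C} (intersection, +0)
OSTVWX@1: {A,C,G} ∩ {C} = {C} (intersection, +0)
OT@2: {A} ∪ {G} = {A,G} (union, +1)
OST@2: {A,G} ∩ {G} = {G} (intersection, +0)
VW@2: {A} ∪ {C} = {A,C} (union, +1)
VWX@2: {A,C} ∩ {A} = {A} (intersection, +0)
OSTVWX@2: {G} ∪ {A} = {A,G} (union, +1)
OT@3: {C} ∪ {A} = {A,C} (union, +1)
OST@3: {A,C} ∩ {A} = {A} (intersection, +0)
VW@3: {C} ∪ {A} = {A,C} (union, +1)
VWX@3: {A,C} ∪ {T} = {A,C,T} (union, +1)
OSTVWX@3: {A} ∩ {A,C,T} = {A} (intersection, +0)
OT@4: {C} ∩ {C} = {C} (intersection, +0)
OST@4: {C} ∪ {G} = {C,G} (union, +1)
VW@4: {C} ∪ {A} = {A,C} (union, +1)
VWX@4: {A,C} ∪ {G} = {A,C,G} (union, +1)
OSTVWX@4: {C,G} ∩ {A,C,G} = {C,G} (intersection, +0)
OT@5: {T} ∩ {T} = {T} (intersection, +0)
OST@5: {T} ∪ {C} = {C,T} (union, +1)
VW@5: {C} ∪ {A} = {A,C} (union, +1)
VWX@5: {A,C} ∩ {A} = {A} (intersection, +0)
OSTVWX@5: {C,T} ∪ {A} = {A,C,T} (union, +1)
OT@6: {C} ∪ {T} = {C,T} (union, +1)
OST@6: {C,T} ∪ {A} = {A,C,T} (union, +1)
VW@6: {T} ∩ {T} = {T} (intersection, +0)
VWX@6: {T} ∩ {T} = {T} (intersection, +0)
OSTVWX@6: {A,C,T} ∩ {T} = {T} (intersection, +0)
per-site changes: [3, 3, 3, 3, 3, 3, 2]; total = 20

3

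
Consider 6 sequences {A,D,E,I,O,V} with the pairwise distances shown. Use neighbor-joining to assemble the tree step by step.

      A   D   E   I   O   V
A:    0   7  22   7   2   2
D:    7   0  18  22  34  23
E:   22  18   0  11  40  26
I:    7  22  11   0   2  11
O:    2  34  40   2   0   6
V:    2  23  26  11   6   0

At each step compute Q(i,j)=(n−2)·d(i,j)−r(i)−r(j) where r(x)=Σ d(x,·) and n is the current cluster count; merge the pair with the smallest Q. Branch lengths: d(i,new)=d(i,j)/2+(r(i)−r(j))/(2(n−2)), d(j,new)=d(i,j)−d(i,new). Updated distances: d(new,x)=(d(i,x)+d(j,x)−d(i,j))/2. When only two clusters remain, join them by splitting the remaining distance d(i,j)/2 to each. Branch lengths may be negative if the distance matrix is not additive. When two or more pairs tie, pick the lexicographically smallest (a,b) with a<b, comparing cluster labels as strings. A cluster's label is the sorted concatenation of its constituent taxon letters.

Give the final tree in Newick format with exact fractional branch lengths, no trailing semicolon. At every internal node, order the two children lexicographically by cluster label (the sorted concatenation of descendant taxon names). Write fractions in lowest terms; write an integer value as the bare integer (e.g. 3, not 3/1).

1. join D+E (d=18, Q=-149) ⇒ DE; edges |D|=59/8, |E|=85/8
  updated: d(A,DE)=11/2, d(DE,I)=15/2, d(DE,O)=28, d(DE,V)=31/2
2. join DE+I (d=15/2, Q=-123/2) ⇒ DEI; edges |DE|=103/12, |I|=-13/12
  updated: d(A,DEI)=5/2, d(DEI,O)=45/4, d(DEI,V)=19/2
3. join A+DEI (d=5/2, Q=-99/4) ⇒ ADEI; edges |A|=-47/16, |DEI|=87/16
  updated: d(ADEI,O)=43/8, d(ADEI,V)=9/2
4. join ADEI+O (d=43/8, Q=-127/8) ⇒ ADEIO; edges |ADEI|=31/16, |O|=55/16
  updated: d(ADEIO,V)=41/16
5. join ADEIO+V (d=41/16) ⇒ ADEIOV; edges |ADEIO|=41/32, |V|=41/32
final tree: (((A:-47/16,((D:59/8,E:85/8):103/12,I:-13/12):87/16):31/16,O:55/16):41/32,V:41/32)
total length: 575/16

(((A:-47/16,((D:59/8,E:85/8):103/12,I:-13/12):87/16):31/16,O:55/16):41/32,V:41/32)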